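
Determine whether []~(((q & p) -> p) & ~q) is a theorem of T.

Tableau for the negation ~[]~(((q & p) -> p) & ~q):
1. ~[]~(((q & p) -> p) & ~q), 0
2. ((q & p) -> p) & ~q, 1   [~[]-rule on 1: fresh world 1, 0R1]
3. (q & p) -> p, 1   [&-rule on 2]
4. ~q, 1   [&-rule on 2]
5. p, 1   [->-rule on 3 (branches; this branch)]
Accessibility: 0R0, 0R1, 1R1
The negation has an open branch (countermodel exists).

Not valid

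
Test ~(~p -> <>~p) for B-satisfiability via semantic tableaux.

1. ~(~p -> <>~p), u
2. ~p, u
3. ~<>~p, u
4. p, u
Accessibility: uRu
Branch closes: p and ~p both at u.
Every branch closes; the branch above is one of them.

No, unsatisfiable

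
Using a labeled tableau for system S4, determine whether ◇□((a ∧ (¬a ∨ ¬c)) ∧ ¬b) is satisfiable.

1. ◇□((a ∧ (¬a ∨ ¬c)) ∧ ¬b), u
2. □((a ∧ (¬a ∨ ¬c)) ∧ ¬b), v
3. (a ∧ (¬a ∨ ¬c)) ∧ ¬b, v
4. a ∧ (¬a ∨ ¬c), v
5. ¬b, v
6. a, v
7. ¬a ∨ ¬c, v
8. ¬c, v
Accessibility: uRu, uRv, vRv

Satisfiable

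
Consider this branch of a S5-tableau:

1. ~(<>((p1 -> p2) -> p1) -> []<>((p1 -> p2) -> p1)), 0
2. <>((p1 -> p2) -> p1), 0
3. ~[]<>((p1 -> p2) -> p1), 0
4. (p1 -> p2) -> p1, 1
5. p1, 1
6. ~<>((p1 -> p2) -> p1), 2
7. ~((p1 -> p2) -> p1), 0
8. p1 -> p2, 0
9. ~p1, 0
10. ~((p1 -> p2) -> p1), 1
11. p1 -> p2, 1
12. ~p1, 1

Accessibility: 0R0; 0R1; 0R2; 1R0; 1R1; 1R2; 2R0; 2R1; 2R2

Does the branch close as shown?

Both p1 and ~p1 appear at 1.

Yes, closed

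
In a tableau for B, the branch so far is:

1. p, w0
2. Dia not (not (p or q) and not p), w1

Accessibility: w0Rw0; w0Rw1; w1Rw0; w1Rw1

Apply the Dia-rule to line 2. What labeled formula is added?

a fresh world w2 with w1Rw2, and not (not (p or q) and not p) at w2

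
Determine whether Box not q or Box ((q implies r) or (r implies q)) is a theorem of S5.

Tableau for the negation not (Box not q or Box ((q implies r) or (r implies q))):
1. not (Box not q or Box ((q implies r) or (r implies q))), w0
2. not Box not q, w0   [neg-or-rule on 1]
3. not Box ((q implies r) or (r implies q)), w0   [neg-or-rule on 1]
4. q, w1   [neg-Box-rule on 2: fresh world w1, w0Rw1]
5. not ((q implies r) or (r implies q)), w2   [neg-Box-rule on 3: fresh world w2, w0Rw2]
6. not (q implies r), w2   [neg-or-rule on 5]
7. not (r implies q), w2   [neg-or-rule on 5]
8. q, w2   [neg-implies-rule on 6]
9. not r, w2   [neg-implies-rule on 6]
10. r, w2   [neg-implies-rule on 7]
11. not q, w2   [neg-implies-rule on 7]
Accessibility: w0Rw0, w0Rw1, w0Rw2, w1Rw0, w1Rw1, w1Rw2, w2Rw0, w2Rw1, w2Rw2
Branch closes: r and not r both at w2.
All branches of the negation close; one closing branch shown above.

Yes, valid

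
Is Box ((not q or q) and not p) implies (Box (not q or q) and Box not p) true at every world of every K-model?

Valid

Tableau for the negation not (Box ((not q or q) and not p) implies (Box (not q or q) and Box not p)):
1. not (Box ((not q or q) and not p) implies (Box (not q or q) and Box not p)), 0
2. Box ((not q or q) and not p), 0
3. not (Box (not q or q) and Box not p), 0
4. not Box not p, 0
5. p, 1
6. (not q or q) and not p, 1
7. not q or q, 1
8. not p, 1
Accessibility: 0R1
Branch closes: p and not p both at 1.
Every branch of the negation's tableau closes; the branch above is one of them.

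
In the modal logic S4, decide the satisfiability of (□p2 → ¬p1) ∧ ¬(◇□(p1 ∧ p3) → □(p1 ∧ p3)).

1. (□p2 → ¬p1) ∧ ¬(◇□(p1 ∧ p3) → □(p1 ∧ p3)), 0
2. □p2 → ¬p1, 0   [∧-rule on 1]
3. ¬(◇□(p1 ∧ p3) → □(p1 ∧ p3)), 0   [∧-rule on 1]
4. ◇□(p1 ∧ p3), 0   [¬→-rule on 3]
5. ¬□(p1 ∧ p3), 0   [¬→-rule on 3]
6. ¬p1, 0   [→-rule on 2 (branches; this branch)]
7. □(p1 ∧ p3), 1   [◇-rule on 4: fresh world 1, 0R1]
8. p1 ∧ p3, 1   [□-rule on 7 via 1R1]
9. p1, 1   [∧-rule on 8]
10. p3, 1   [∧-rule on 8]
11. ¬(p1 ∧ p3), 2   [¬□-rule on 5: fresh world 2, 0R2]
12. ¬p3, 2   [¬∧-rule on 11 (branches; this branch)]
Accessibility: 0R0, 0R1, 0R2, 1R1, 2R2

Satisfiable (open branch found)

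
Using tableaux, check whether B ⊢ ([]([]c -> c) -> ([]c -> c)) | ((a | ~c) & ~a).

Tableau for the negation ~(([]([]c -> c) -> ([]c -> c)) | ((a | ~c) & ~a)):
1. ~(([]([]c -> c) -> ([]c -> c)) | ((a | ~c) & ~a)), w0
2. ~([]([]c -> c) -> ([]c -> c)), w0
3. ~((a | ~c) & ~a), w0
4. []([]c -> c), w0
5. ~([]c -> c), w0
6. []c, w0
7. ~c, w0
8. []c -> c, w0
9. c, w0
Accessibility: w0Rw0
Branch closes: c and ~c both at w0.
Every branch of the negation's tableau closes; the branch above is one of them.

Yes, valid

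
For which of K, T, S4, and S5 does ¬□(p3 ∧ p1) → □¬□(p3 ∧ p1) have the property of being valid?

S4-tableau for the negation ¬(¬□(p3 ∧ p1) → □¬□(p3 ∧ p1)):
1. ¬(¬□(p3 ∧ p1) → □¬□(p3 ∧ p1)), u
2. ¬□(p3 ∧ p1), u
3. ¬□¬□(p3 ∧ p1), u
4. ¬(p3 ∧ p1), v
5. ¬p1, v
6. □(p3 ∧ p1), w
7. p3 ∧ p1, w
8. p3, w
9. p1, w
Accessibility: uRu, uRv, uRw, vRv, wRw
Complete open branch: countermodel on an S4-frame, so not valid in S4, nor in K, T (the same frame is also a K-frame and a T-frame).
S5-tableau for the negation ¬(¬□(p3 ∧ p1) → □¬□(p3 ∧ p1)):
1. ¬(¬□(p3 ∧ p1) → □¬□(p3 ∧ p1)), u
2. ¬□(p3 ∧ p1), u
3. ¬□¬□(p3 ∧ p1), u
4. ¬(p3 ∧ p1), v
5. ¬p1, v
6. □(p3 ∧ p1), w
7. p3 ∧ p1, u
8. p3, u
9. p1, u
10. p3 ∧ p1, v
11. p3, v
12. p1, v
Accessibility: uRu, uRv, uRw, vRu, vRv, vRw, wRu, wRv, wRw
Branch closes: p1 and ¬p1 both at v.
Every branch closes (one shown): valid in S5.

S5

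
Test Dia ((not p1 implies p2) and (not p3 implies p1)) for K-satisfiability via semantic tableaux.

Satisfiable (open branch found)

1. Dia ((not p1 implies p2) and (not p3 implies p1)), u
2. (not p1 implies p2) and (not p3 implies p1), v   [Dia-rule on 1: fresh world v, uRv]
3. not p1 implies p2, v   [and-rule on 2]
4. not p3 implies p1, v   [and-rule on 2]
5. p2, v   [implies-rule on 3 (branches; this branch)]
6. p1, v   [implies-rule on 4 (branches; this branch)]
Accessibility: uRv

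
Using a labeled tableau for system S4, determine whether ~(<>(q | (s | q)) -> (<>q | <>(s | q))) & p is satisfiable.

1. ~(<>(q | (s | q)) -> (<>q | <>(s | q))) & p, w0
2. ~(<>(q | (s | q)) -> (<>q | <>(s | q))), w0   [&-rule on 1]
3. p, w0   [&-rule on 1]
4. <>(q | (s | q)), w0   [~->-rule on 2]
5. ~(<>q | <>(s | q)), w0   [~->-rule on 2]
6. ~<>q, w0   [~|-rule on 5]
7. ~<>(s | q), w0   [~|-rule on 5]
8. ~q, w0   [~<>-rule on 6 via w0Rw0]
9. ~(s | q), w0   [~<>-rule on 7 via w0Rw0]
10. ~s, w0   [~|-rule on 9]
11. q | (s | q), w1   [<>-rule on 4: fresh world w1, w0Rw1]
12. ~q, w1   [~<>-rule on 6 via w0Rw1]
13. ~(s | q), w1   [~<>-rule on 7 via w0Rw1]
14. ~s, w1   [~|-rule on 13]
15. s | q, w1   [|-rule on 11 (branches; this branch)]
16. q, w1   [|-rule on 15 (branches; this branch)]
Accessibility: w0Rw0, w0Rw1, w1Rw1
Branch closes: q and ~q both at w1.
Every branch closes; the branch above is one of them.

No, unsatisfiable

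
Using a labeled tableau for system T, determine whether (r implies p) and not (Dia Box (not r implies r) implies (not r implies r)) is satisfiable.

Satisfiable (open branch found)

1. (r implies p) and not (Dia Box (not r implies r) implies (not r implies r)), w0
2. r implies p, w0
3. not (Dia Box (not r implies r) implies (not r implies r)), w0
4. Dia Box (not r implies r), w0
5. not (not r implies r), w0
6. not r, w0
7. p, w0
8. Box (not r implies r), w1
9. not r implies r, w1
10. r, w1
Accessibility: w0Rw0, w0Rw1, w1Rw1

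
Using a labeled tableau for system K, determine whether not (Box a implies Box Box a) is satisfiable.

1. not (Box a implies Box Box a), 0
2. Box a, 0
3. not Box Box a, 0
4. not Box a, 1
5. a, 1
6. not a, 2
Accessibility: 0R1, 1R2

Satisfiable (open branch found)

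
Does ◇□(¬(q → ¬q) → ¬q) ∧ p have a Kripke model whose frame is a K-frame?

1. ◇□(¬(q → ¬q) → ¬q) ∧ p, w0
2. ◇□(¬(q → ¬q) → ¬q), w0   [∧-rule on 1]
3. p, w0   [∧-rule on 1]
4. □(¬(q → ¬q) → ¬q), w1   [◇-rule on 2: fresh world w1, w0Rw1]
Accessibility: w0Rw1

Satisfiable (open branch found)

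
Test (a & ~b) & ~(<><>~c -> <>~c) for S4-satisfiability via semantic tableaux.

1. (a & ~b) & ~(<><>~c -> <>~c), 0
2. a & ~b, 0   [&-rule on 1]
3. ~(<><>~c -> <>~c), 0   [&-rule on 1]
4. a, 0   [&-rule on 2]
5. ~b, 0   [&-rule on 2]
6. <><>~c, 0   [~->-rule on 3]
7. ~<>~c, 0   [~->-rule on 3]
8. c, 0   [~<>-rule on 7 via 0R0]
9. <>~c, 1   [<>-rule on 6: fresh world 1, 0R1]
10. c, 1   [~<>-rule on 7 via 0R1]
11. ~c, 2   [<>-rule on 9: fresh world 2, 1R2]
12. c, 2   [~<>-rule on 7 via 0R2]
Accessibility: 0R0, 0R1, 0R2, 1R1, 1R2, 2R2
Branch closes: c and ~c both at 2.
All branches of the tableau close; one closing branch shown above.

Unsatisfiable (every branch closes)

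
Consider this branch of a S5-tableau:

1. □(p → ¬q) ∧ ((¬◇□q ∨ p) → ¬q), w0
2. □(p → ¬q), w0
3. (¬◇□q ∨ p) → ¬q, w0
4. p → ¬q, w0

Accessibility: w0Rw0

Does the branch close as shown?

No, open

No world carries both an atom and its negation.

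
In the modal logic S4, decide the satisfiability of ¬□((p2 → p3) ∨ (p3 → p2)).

Unsatisfiable

1. ¬□((p2 → p3) ∨ (p3 → p2)), w0
2. ¬((p2 → p3) ∨ (p3 → p2)), w1
3. ¬(p2 → p3), w1
4. ¬(p3 → p2), w1
5. p2, w1
6. ¬p3, w1
7. p3, w1
8. ¬p2, w1
Accessibility: w0Rw0, w0Rw1, w1Rw1
Branch closes: p3 and ¬p3 both at w1.
All branches of the tableau close; one closing branch shown above.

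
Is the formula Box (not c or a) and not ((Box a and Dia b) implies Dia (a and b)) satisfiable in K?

Unsatisfiable

1. Box (not c or a) and not ((Box a and Dia b) implies Dia (a and b)), w0
2. Box (not c or a), w0
3. not ((Box a and Dia b) implies Dia (a and b)), w0
4. Box a and Dia b, w0
5. not Dia (a and b), w0
6. Box a, w0
7. Dia b, w0
8. b, w1
9. not c or a, w1
10. not (a and b), w1
11. a, w1
12. not b, w1
Accessibility: w0Rw1
Branch closes: b and not b both at w1.
All branches of the tableau close; one closing branch shown above.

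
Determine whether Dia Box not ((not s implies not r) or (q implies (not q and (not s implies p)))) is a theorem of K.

Tableau for the negation not Dia Box not ((not s implies not r) or (q implies (not q and (not s implies p)))):
1. not Dia Box not ((not s implies not r) or (q implies (not q and (not s implies p)))), w0
The negation has an open branch (countermodel exists).

No, not valid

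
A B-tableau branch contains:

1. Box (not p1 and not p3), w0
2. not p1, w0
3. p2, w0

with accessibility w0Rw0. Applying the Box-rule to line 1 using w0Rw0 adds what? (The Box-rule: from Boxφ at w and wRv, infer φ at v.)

not p1 and not p3, w0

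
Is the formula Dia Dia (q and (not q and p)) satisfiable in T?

1. Dia Dia (q and (not q and p)), u
2. Dia (q and (not q and p)), v
3. q and (not q and p), w
4. q, w
5. not q and p, w
6. not q, w
7. p, w
Accessibility: uRu, uRv, vRv, vRw, wRw
Branch closes: q and not q both at w.
Every branch closes; the branch above is one of them.

Unsatisfiable (every branch closes)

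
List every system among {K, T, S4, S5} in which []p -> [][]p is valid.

S4-tableau for the negation ~([]p -> [][]p):
1. ~([]p -> [][]p), 0
2. []p, 0
3. ~[][]p, 0
4. p, 0
5. ~[]p, 1
6. p, 1
7. ~p, 2
8. p, 2
Accessibility: 0R0, 0R1, 0R2, 1R1, 1R2, 2R2
Branch closes: p and ~p both at 2.
Every branch closes (one shown): valid in S4, hence also in S5 (every theorem of S4 is a theorem of S5).
T-tableau for the negation ~([]p -> [][]p):
1. ~([]p -> [][]p), 0
2. []p, 0
3. ~[][]p, 0
4. p, 0
5. ~[]p, 1
6. p, 1
7. ~p, 2
Accessibility: 0R0, 0R1, 1R1, 1R2, 2R2
Complete open branch: countermodel on a T-frame, so not valid in T, nor in K (the same frame is also a K-frame).

S4, S5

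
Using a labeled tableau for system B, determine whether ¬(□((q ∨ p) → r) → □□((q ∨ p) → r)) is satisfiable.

1. ¬(□((q ∨ p) → r) → □□((q ∨ p) → r)), u
2. □((q ∨ p) → r), u
3. ¬□□((q ∨ p) → r), u
4. (q ∨ p) → r, u
5. r, u
6. ¬□((q ∨ p) → r), v
7. (q ∨ p) → r, v
8. r, v
9. ¬((q ∨ p) → r), w
10. q ∨ p, w
11. ¬r, w
12. p, w
Accessibility: uRu, uRv, vRu, vRv, vRw, wRv, wRw

Satisfiable (open branch found)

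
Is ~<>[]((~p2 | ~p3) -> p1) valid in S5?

No, not valid

Tableau for the negation <>[]((~p2 | ~p3) -> p1):
1. <>[]((~p2 | ~p3) -> p1), 0
2. []((~p2 | ~p3) -> p1), 1
3. (~p2 | ~p3) -> p1, 0
4. (~p2 | ~p3) -> p1, 1
5. p1, 0
6. p1, 1
Accessibility: 0R0, 0R1, 1R0, 1R1
The negation has an open branch (countermodel exists).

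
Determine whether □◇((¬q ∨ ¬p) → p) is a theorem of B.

Tableau for the negation ¬□◇((¬q ∨ ¬p) → p):
1. ¬□◇((¬q ∨ ¬p) → p), u
2. ¬◇((¬q ∨ ¬p) → p), v
3. ¬((¬q ∨ ¬p) → p), u
4. ¬q ∨ ¬p, u
5. ¬p, u
6. ¬((¬q ∨ ¬p) → p), v
7. ¬q ∨ ¬p, v
8. ¬p, v
Accessibility: uRu, uRv, vRu, vRv
The negation has an open branch (countermodel exists).

Invalid (countermodel exists)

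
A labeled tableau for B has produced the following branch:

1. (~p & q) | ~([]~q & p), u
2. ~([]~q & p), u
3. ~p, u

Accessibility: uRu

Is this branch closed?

No, open

There is no literal clash: for every atom and world, at most one sign appears.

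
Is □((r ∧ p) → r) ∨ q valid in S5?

Valid

Tableau for the negation ¬(□((r ∧ p) → r) ∨ q):
1. ¬(□((r ∧ p) → r) ∨ q), 0
2. ¬□((r ∧ p) → r), 0
3. ¬q, 0
4. ¬((r ∧ p) → r), 1
5. r ∧ p, 1
6. ¬r, 1
7. r, 1
8. p, 1
Accessibility: 0R0, 0R1, 1R0, 1R1
Branch closes: r and ¬r both at 1.
Every branch of the negation's tableau closes; the branch above is one of them.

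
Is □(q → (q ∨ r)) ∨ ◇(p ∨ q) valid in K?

Valid

Tableau for the negation ¬(□(q → (q ∨ r)) ∨ ◇(p ∨ q)):
1. ¬(□(q → (q ∨ r)) ∨ ◇(p ∨ q)), w0
2. ¬□(q → (q ∨ r)), w0   [¬∨-rule on 1]
3. ¬◇(p ∨ q), w0   [¬∨-rule on 1]
4. ¬(q → (q ∨ r)), w1   [¬□-rule on 2: fresh world w1, w0Rw1]
5. q, w1   [¬→-rule on 4]
6. ¬(q ∨ r), w1   [¬→-rule on 4]
7. ¬q, w1   [¬∨-rule on 6]
8. ¬r, w1   [¬∨-rule on 6]
Accessibility: w0Rw1
Branch closes: q and ¬q both at w1.
All branches of the negation close; one closing branch shown above.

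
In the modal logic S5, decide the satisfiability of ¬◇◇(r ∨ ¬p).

Satisfiable

1. ¬◇◇(r ∨ ¬p), w0
2. ¬◇(r ∨ ¬p), w0
3. ¬(r ∨ ¬p), w0
4. ¬r, w0
5. p, w0
Accessibility: w0Rw0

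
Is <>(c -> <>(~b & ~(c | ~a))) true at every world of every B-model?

Tableau for the negation ~<>(c -> <>(~b & ~(c | ~a))):
1. ~<>(c -> <>(~b & ~(c | ~a))), w0
2. ~(c -> <>(~b & ~(c | ~a))), w0
3. c, w0
4. ~<>(~b & ~(c | ~a)), w0
5. ~(~b & ~(c | ~a)), w0
6. c | ~a, w0
7. ~a, w0
Accessibility: w0Rw0
The negation has an open branch (countermodel exists).

Invalid (countermodel exists)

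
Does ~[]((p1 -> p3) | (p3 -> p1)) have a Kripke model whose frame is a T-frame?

1. ~[]((p1 -> p3) | (p3 -> p1)), u
2. ~((p1 -> p3) | (p3 -> p1)), v
3. ~(p1 -> p3), v
4. ~(p3 -> p1), v
5. p1, v
6. ~p3, v
7. p3, v
8. ~p1, v
Accessibility: uRu, uRv, vRv
Branch closes: p3 and ~p3 both at v.
Every branch closes; the branch above is one of them.

Unsatisfiable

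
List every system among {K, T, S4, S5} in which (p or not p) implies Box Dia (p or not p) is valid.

T, S4, S5

K-tableau for the negation not ((p or not p) implies Box Dia (p or not p)):
1. not ((p or not p) implies Box Dia (p or not p)), u
2. p or not p, u
3. not Box Dia (p or not p), u
4. not p, u
5. not Dia (p or not p), v
Accessibility: uRv
Complete open branch: countermodel on a K-frame, so not valid in K.
T-tableau for the negation not ((p or not p) implies Box Dia (p or not p)):
1. not ((p or not p) implies Box Dia (p or not p)), u
2. p or not p, u
3. not Box Dia (p or not p), u
4. not p, u
5. not Dia (p or not p), v
6. not (p or not p), v
7. not p, v
8. p, v
Accessibility: uRu, uRv, vRv
Branch closes: p and not p both at v.
Every branch closes (one shown): valid in T, hence also in S4, S5 (every theorem of T is a theorem of S4 and S5).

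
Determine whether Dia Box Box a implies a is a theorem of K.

Tableau for the negation not (Dia Box Box a implies a):
1. not (Dia Box Box a implies a), w0
2. Dia Box Box a, w0
3. not a, w0
4. Box Box a, w1
Accessibility: w0Rw1
The negation has an open branch (countermodel exists).

Invalid (countermodel exists)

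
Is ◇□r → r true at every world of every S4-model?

Not valid

Tableau for the negation ¬(◇□r → r):
1. ¬(◇□r → r), w0
2. ◇□r, w0
3. ¬r, w0
4. □r, w1
5. r, w1
Accessibility: w0Rw0, w0Rw1, w1Rw1
The negation has an open branch (countermodel exists).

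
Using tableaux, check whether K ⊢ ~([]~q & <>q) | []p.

Valid in K

Tableau for the negation ~(~([]~q & <>q) | []p):
1. ~(~([]~q & <>q) | []p), w0
2. []~q & <>q, w0
3. ~[]p, w0
4. []~q, w0
5. <>q, w0
6. ~p, w1
7. ~q, w1
8. q, w2
9. ~q, w2
Accessibility: w0Rw1, w0Rw2
Branch closes: q and ~q both at w2.
All branches of the negation close; one closing branch shown above.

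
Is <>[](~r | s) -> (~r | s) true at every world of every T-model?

Not valid

Tableau for the negation ~(<>[](~r | s) -> (~r | s)):
1. ~(<>[](~r | s) -> (~r | s)), 0
2. <>[](~r | s), 0   [~->-rule on 1]
3. ~(~r | s), 0   [~->-rule on 1]
4. r, 0   [~|-rule on 3]
5. ~s, 0   [~|-rule on 3]
6. [](~r | s), 1   [<>-rule on 2: fresh world 1, 0R1]
7. ~r | s, 1   [[]-rule on 6 via 1R1]
8. s, 1   [|-rule on 7 (branches; this branch)]
Accessibility: 0R0, 0R1, 1R1
The negation has an open branch (countermodel exists).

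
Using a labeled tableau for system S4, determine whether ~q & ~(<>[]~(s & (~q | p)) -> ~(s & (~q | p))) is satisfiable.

Satisfiable (open branch found)

1. ~q & ~(<>[]~(s & (~q | p)) -> ~(s & (~q | p))), u
2. ~q, u
3. ~(<>[]~(s & (~q | p)) -> ~(s & (~q | p))), u
4. <>[]~(s & (~q | p)), u
5. s & (~q | p), u
6. s, u
7. ~q | p, u
8. p, u
9. []~(s & (~q | p)), v
10. ~(s & (~q | p)), v
11. ~(~q | p), v
12. q, v
13. ~p, v
Accessibility: uRu, uRv, vRv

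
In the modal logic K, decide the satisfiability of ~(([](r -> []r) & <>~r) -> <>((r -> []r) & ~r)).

1. ~(([](r -> []r) & <>~r) -> <>((r -> []r) & ~r)), 0
2. [](r -> []r) & <>~r, 0   [~->-rule on 1]
3. ~<>((r -> []r) & ~r), 0   [~->-rule on 1]
4. [](r -> []r), 0   [&-rule on 2]
5. <>~r, 0   [&-rule on 2]
6. ~r, 1   [<>-rule on 5: fresh world 1, 0R1]
7. ~((r -> []r) & ~r), 1   [~<>-rule on 3 via 0R1]
8. r -> []r, 1   [[]-rule on 4 via 0R1]
9. ~(r -> []r), 1   [~&-rule on 7 (branches; this branch)]
10. r, 1   [~->-rule on 9]
11. ~[]r, 1   [~->-rule on 9]
Accessibility: 0R1
Branch closes: r and ~r both at 1.
Every branch closes; the branch above is one of them.

No, unsatisfiable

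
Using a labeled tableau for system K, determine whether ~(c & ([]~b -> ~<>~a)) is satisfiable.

Satisfiable (open branch found)

1. ~(c & ([]~b -> ~<>~a)), w0
2. ~([]~b -> ~<>~a), w0
3. []~b, w0
4. <>~a, w0
5. ~a, w1
6. ~b, w1
Accessibility: w0Rw1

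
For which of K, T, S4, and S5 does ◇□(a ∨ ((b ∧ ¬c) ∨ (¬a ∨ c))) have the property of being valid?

K-tableau for the negation ¬◇□(a ∨ ((b ∧ ¬c) ∨ (¬a ∨ c))):
1. ¬◇□(a ∨ ((b ∧ ¬c) ∨ (¬a ∨ c))), 0
Complete open branch: countermodel on a K-frame, so not valid in K.
T-tableau for the negation ¬◇□(a ∨ ((b ∧ ¬c) ∨ (¬a ∨ c))):
1. ¬◇□(a ∨ ((b ∧ ¬c) ∨ (¬a ∨ c))), 0
2. ¬□(a ∨ ((b ∧ ¬c) ∨ (¬a ∨ c))), 0
3. ¬(a ∨ ((b ∧ ¬c) ∨ (¬a ∨ c))), 1
4. ¬a, 1
5. ¬((b ∧ ¬c) ∨ (¬a ∨ c)), 1
6. ¬(b ∧ ¬c), 1
7. ¬(¬a ∨ c), 1
8. a, 1
9. ¬c, 1
Accessibility: 0R0, 0R1, 1R1
Branch closes: a and ¬a both at 1.
Every branch closes (one shown): valid in T, hence also in S4, S5 (every theorem of T is a theorem of S4 and S5).

T, S4, S5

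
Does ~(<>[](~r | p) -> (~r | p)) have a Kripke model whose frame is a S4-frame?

1. ~(<>[](~r | p) -> (~r | p)), u
2. <>[](~r | p), u
3. ~(~r | p), u
4. r, u
5. ~p, u
6. [](~r | p), v
7. ~r | p, v
8. p, v
Accessibility: uRu, uRv, vRv

Yes, satisfiable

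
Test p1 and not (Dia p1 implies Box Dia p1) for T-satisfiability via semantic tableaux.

1. p1 and not (Dia p1 implies Box Dia p1), w0
2. p1, w0   [and-rule on 1]
3. not (Dia p1 implies Box Dia p1), w0   [and-rule on 1]
4. Dia p1, w0   [neg-implies-rule on 3]
5. not Box Dia p1, w0   [neg-implies-rule on 3]
6. p1, w1   [Dia-rule on 4: fresh world w1, w0Rw1]
7. not Dia p1, w2   [neg-Box-rule on 5: fresh world w2, w0Rw2]
8. not p1, w2   [neg-Dia-rule on 7 via w2Rw2]
Accessibility: w0Rw0, w0Rw1, w0Rw2, w1Rw1, w2Rw2

Satisfiable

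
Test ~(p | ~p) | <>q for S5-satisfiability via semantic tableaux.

1. ~(p | ~p) | <>q, 0
2. <>q, 0   [|-rule on 1 (branches; this branch)]
3. q, 1   [<>-rule on 2: fresh world 1, 0R1]
Accessibility: 0R0, 0R1, 1R0, 1R1

Yes, satisfiable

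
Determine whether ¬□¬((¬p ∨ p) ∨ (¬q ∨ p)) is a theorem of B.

Yes, valid

Tableau for the negation □¬((¬p ∨ p) ∨ (¬q ∨ p)):
1. □¬((¬p ∨ p) ∨ (¬q ∨ p)), u
2. ¬((¬p ∨ p) ∨ (¬q ∨ p)), u   [□-rule on 1 via uRu]
3. ¬(¬p ∨ p), u   [¬∨-rule on 2]
4. ¬(¬q ∨ p), u   [¬∨-rule on 2]
5. p, u   [¬∨-rule on 3]
6. ¬p, u   [¬∨-rule on 3]
Accessibility: uRu
Branch closes: p and ¬p both at u.
Every branch of the negation's tableau closes; the branch above is one of them.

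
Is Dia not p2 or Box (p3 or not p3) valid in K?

Tableau for the negation not (Dia not p2 or Box (p3 or not p3)):
1. not (Dia not p2 or Box (p3 or not p3)), u
2. not Dia not p2, u   [neg-or-rule on 1]
3. not Box (p3 or not p3), u   [neg-or-rule on 1]
4. not (p3 or not p3), v   [neg-Box-rule on 3: fresh world v, uRv]
5. not p3, v   [neg-or-rule on 4]
6. p3, v   [neg-or-rule on 4]
Accessibility: uRv
Branch closes: p3 and not p3 both at v.
Every branch of the negation's tableau closes; the branch above is one of them.

Valid in K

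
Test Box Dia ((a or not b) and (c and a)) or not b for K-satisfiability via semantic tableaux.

1. Box Dia ((a or not b) and (c and a)) or not b, w0
2. not b, w0   [or-rule on 1 (branches; this branch)]

Yes, satisfiable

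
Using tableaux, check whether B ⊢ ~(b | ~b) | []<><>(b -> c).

Tableau for the negation ~(~(b | ~b) | []<><>(b -> c)):
1. ~(~(b | ~b) | []<><>(b -> c)), u
2. b | ~b, u
3. ~[]<><>(b -> c), u
4. b, u
5. ~<><>(b -> c), v
6. ~<>(b -> c), u
7. ~<>(b -> c), v
8. ~(b -> c), u
9. ~c, u
10. ~(b -> c), v
11. b, v
12. ~c, v
Accessibility: uRu, uRv, vRu, vRv
The negation has an open branch (countermodel exists).

Not valid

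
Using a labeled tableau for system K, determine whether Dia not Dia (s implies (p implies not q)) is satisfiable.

1. Dia not Dia (s implies (p implies not q)), u
2. not Dia (s implies (p implies not q)), v
Accessibility: uRv

Yes, satisfiable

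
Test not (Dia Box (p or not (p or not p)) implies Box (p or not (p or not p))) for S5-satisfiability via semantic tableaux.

Unsatisfiable

1. not (Dia Box (p or not (p or not p)) implies Box (p or not (p or not p))), u
2. Dia Box (p or not (p or not p)), u
3. not Box (p or not (p or not p)), u
4. Box (p or not (p or not p)), v
5. p or not (p or not p), u
6. p or not (p or not p), v
7. p, u
8. p, v
9. not (p or not (p or not p)), w
10. not p, w
11. p or not p, w
12. p or not (p or not p), w
13. not (p or not p), w
14. p, w
Accessibility: uRu, uRv, uRw, vRu, vRv, vRw, wRu, wRv, wRw
Branch closes: p and not p both at w.
(One branch shown.) All branches close.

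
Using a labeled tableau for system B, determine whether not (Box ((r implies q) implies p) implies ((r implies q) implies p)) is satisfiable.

Unsatisfiable

1. not (Box ((r implies q) implies p) implies ((r implies q) implies p)), 0
2. Box ((r implies q) implies p), 0   [neg-implies-rule on 1]
3. not ((r implies q) implies p), 0   [neg-implies-rule on 1]
4. r implies q, 0   [neg-implies-rule on 3]
5. not p, 0   [neg-implies-rule on 3]
6. (r implies q) implies p, 0   [Box-rule on 2 via 0R0]
7. q, 0   [implies-rule on 4 (branches; this branch)]
8. not (r implies q), 0   [implies-rule on 6 (branches; this branch)]
9. r, 0   [neg-implies-rule on 8]
10. not q, 0   [neg-implies-rule on 8]
Accessibility: 0R0
Branch closes: q and not q both at 0.
(One branch shown.) All branches close.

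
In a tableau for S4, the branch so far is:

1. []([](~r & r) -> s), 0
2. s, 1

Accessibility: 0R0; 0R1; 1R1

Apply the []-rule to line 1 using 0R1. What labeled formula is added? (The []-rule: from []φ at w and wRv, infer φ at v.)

[](~r & r) -> s, 1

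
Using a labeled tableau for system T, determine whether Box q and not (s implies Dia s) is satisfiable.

Unsatisfiable

1. Box q and not (s implies Dia s), 0
2. Box q, 0   [and-rule on 1]
3. not (s implies Dia s), 0   [and-rule on 1]
4. s, 0   [neg-implies-rule on 3]
5. not Dia s, 0   [neg-implies-rule on 3]
6. q, 0   [Box-rule on 2 via 0R0]
7. not s, 0   [neg-Dia-rule on 5 via 0R0]
Accessibility: 0R0
Branch closes: s and not s both at 0.
(One branch shown.) All branches close.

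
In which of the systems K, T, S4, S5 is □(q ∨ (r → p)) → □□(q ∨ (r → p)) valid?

S4, S5

T-tableau for the negation ¬(□(q ∨ (r → p)) → □□(q ∨ (r → p))):
1. ¬(□(q ∨ (r → p)) → □□(q ∨ (r → p))), w0
2. □(q ∨ (r → p)), w0
3. ¬□□(q ∨ (r → p)), w0
4. q ∨ (r → p), w0
5. r → p, w0
6. p, w0
7. ¬□(q ∨ (r → p)), w1
8. q ∨ (r → p), w1
9. r → p, w1
10. p, w1
11. ¬(q ∨ (r → p)), w2
12. ¬q, w2
13. ¬(r → p), w2
14. r, w2
15. ¬p, w2
Accessibility: w0Rw0, w0Rw1, w1Rw1, w1Rw2, w2Rw2
Complete open branch: countermodel on a T-frame, so not valid in T, nor in K (the same frame is also a K-frame).
S4-tableau for the negation ¬(□(q ∨ (r → p)) → □□(q ∨ (r → p))):
1. ¬(□(q ∨ (r → p)) → □□(q ∨ (r → p))), w0
2. □(q ∨ (r → p)), w0
3. ¬□□(q ∨ (r → p)), w0
4. q ∨ (r → p), w0
5. r → p, w0
6. p, w0
7. ¬□(q ∨ (r → p)), w1
8. q ∨ (r → p), w1
9. r → p, w1
10. p, w1
11. ¬(q ∨ (r → p)), w2
12. ¬q, w2
13. ¬(r → p), w2
14. r, w2
15. ¬p, w2
16. q ∨ (r → p), w2
17. r → p, w2
18. p, w2
Accessibility: w0Rw0, w0Rw1, w0Rw2, w1Rw1, w1Rw2, w2Rw2
Branch closes: p and ¬p both at w2.
Every branch closes (one shown): valid in S4, hence also in S5 (every theorem of S4 is a theorem of S5).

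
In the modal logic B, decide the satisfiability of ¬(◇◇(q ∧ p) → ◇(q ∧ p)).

1. ¬(◇◇(q ∧ p) → ◇(q ∧ p)), u
2. ◇◇(q ∧ p), u
3. ¬◇(q ∧ p), u
4. ¬(q ∧ p), u
5. ¬p, u
6. ◇(q ∧ p), v
7. ¬(q ∧ p), v
8. ¬p, v
9. q ∧ p, w
10. q, w
11. p, w
Accessibility: uRu, uRv, vRu, vRv, vRw, wRv, wRw

Yes, satisfiable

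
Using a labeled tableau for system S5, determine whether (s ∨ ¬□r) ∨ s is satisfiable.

Satisfiable (open branch found)

1. (s ∨ ¬□r) ∨ s, u
2. s, u
Accessibility: uRu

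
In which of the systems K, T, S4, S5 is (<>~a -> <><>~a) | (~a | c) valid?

T, S4, S5

K-tableau for the negation ~((<>~a -> <><>~a) | (~a | c)):
1. ~((<>~a -> <><>~a) | (~a | c)), u
2. ~(<>~a -> <><>~a), u
3. ~(~a | c), u
4. <>~a, u
5. ~<><>~a, u
6. a, u
7. ~c, u
8. ~a, v
9. ~<>~a, v
Accessibility: uRv
Complete open branch: countermodel on a K-frame, so not valid in K.
T-tableau for the negation ~((<>~a -> <><>~a) | (~a | c)):
1. ~((<>~a -> <><>~a) | (~a | c)), u
2. ~(<>~a -> <><>~a), u
3. ~(~a | c), u
4. <>~a, u
5. ~<><>~a, u
6. a, u
7. ~c, u
8. ~<>~a, u
9. ~a, v
10. ~<>~a, v
11. a, v
Accessibility: uRu, uRv, vRv
Branch closes: a and ~a both at v.
Every branch closes (one shown): valid in T, hence also in S4, S5 (every theorem of T is a theorem of S4 and S5).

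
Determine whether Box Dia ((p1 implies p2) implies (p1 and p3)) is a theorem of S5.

Invalid (countermodel exists)

Tableau for the negation not Box Dia ((p1 implies p2) implies (p1 and p3)):
1. not Box Dia ((p1 implies p2) implies (p1 and p3)), u
2. not Dia ((p1 implies p2) implies (p1 and p3)), v
3. not ((p1 implies p2) implies (p1 and p3)), u
4. p1 implies p2, u
5. not (p1 and p3), u
6. not ((p1 implies p2) implies (p1 and p3)), v
7. p1 implies p2, v
8. not (p1 and p3), v
9. p2, u
10. not p3, u
11. p2, v
12. not p3, v
Accessibility: uRu, uRv, vRu, vRv
The negation has an open branch (countermodel exists).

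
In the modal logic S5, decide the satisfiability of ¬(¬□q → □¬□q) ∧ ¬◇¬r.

No, unsatisfiable

1. ¬(¬□q → □¬□q) ∧ ¬◇¬r, 0
2. ¬(¬□q → □¬□q), 0
3. ¬◇¬r, 0
4. ¬□q, 0
5. ¬□¬□q, 0
6. r, 0
7. ¬q, 1
8. r, 1
9. □q, 2
10. r, 2
11. q, 0
12. q, 1
Accessibility: 0R0, 0R1, 0R2, 1R0, 1R1, 1R2, 2R0, 2R1, 2R2
Branch closes: q and ¬q both at 1.
Every branch closes; the branch above is one of them.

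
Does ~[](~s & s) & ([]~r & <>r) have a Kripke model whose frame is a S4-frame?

Unsatisfiable

1. ~[](~s & s) & ([]~r & <>r), w0
2. ~[](~s & s), w0
3. []~r & <>r, w0
4. []~r, w0
5. <>r, w0
6. ~r, w0
7. ~(~s & s), w1
8. ~r, w1
9. ~s, w1
10. r, w2
11. ~r, w2
Accessibility: w0Rw0, w0Rw1, w0Rw2, w1Rw1, w2Rw2
Branch closes: r and ~r both at w2.
Every branch closes; the branch above is one of them.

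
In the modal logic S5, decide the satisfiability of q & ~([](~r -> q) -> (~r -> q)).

1. q & ~([](~r -> q) -> (~r -> q)), 0
2. q, 0
3. ~([](~r -> q) -> (~r -> q)), 0
4. [](~r -> q), 0
5. ~(~r -> q), 0
6. ~r, 0
7. ~q, 0
Accessibility: 0R0
Branch closes: q and ~q both at 0.
(One branch shown.) All branches close.

Unsatisfiable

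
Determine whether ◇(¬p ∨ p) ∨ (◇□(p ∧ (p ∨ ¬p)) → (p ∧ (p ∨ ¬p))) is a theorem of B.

Tableau for the negation ¬(◇(¬p ∨ p) ∨ (◇□(p ∧ (p ∨ ¬p)) → (p ∧ (p ∨ ¬p)))):
1. ¬(◇(¬p ∨ p) ∨ (◇□(p ∧ (p ∨ ¬p)) → (p ∧ (p ∨ ¬p)))), u
2. ¬◇(¬p ∨ p), u
3. ¬(◇□(p ∧ (p ∨ ¬p)) → (p ∧ (p ∨ ¬p))), u
4. ◇□(p ∧ (p ∨ ¬p)), u
5. ¬(p ∧ (p ∨ ¬p)), u
6. ¬(¬p ∨ p), u
7. p, u
8. ¬p, u
Accessibility: uRu
Branch closes: p and ¬p both at u.
Every branch of the negation's tableau closes; the branch above is one of them.

Valid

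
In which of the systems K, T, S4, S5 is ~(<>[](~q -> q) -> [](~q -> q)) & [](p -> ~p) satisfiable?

S5-tableau for the formula:
1. ~(<>[](~q -> q) -> [](~q -> q)) & [](p -> ~p), 0
2. ~(<>[](~q -> q) -> [](~q -> q)), 0
3. [](p -> ~p), 0
4. <>[](~q -> q), 0
5. ~[](~q -> q), 0
6. p -> ~p, 0
7. ~p, 0
8. [](~q -> q), 1
9. p -> ~p, 1
10. ~q -> q, 0
11. ~q -> q, 1
12. ~p, 1
13. q, 0
14. q, 1
15. ~(~q -> q), 2
16. ~q, 2
17. p -> ~p, 2
18. ~q -> q, 2
19. ~p, 2
20. q, 2
Accessibility: 0R0, 0R1, 0R2, 1R0, 1R1, 1R2, 2R0, 2R1, 2R2
Branch closes: q and ~q both at 2.
Every branch closes (one shown): unsatisfiable in S5.
S4-tableau for the formula:
1. ~(<>[](~q -> q) -> [](~q -> q)) & [](p -> ~p), 0
2. ~(<>[](~q -> q) -> [](~q -> q)), 0
3. [](p -> ~p), 0
4. <>[](~q -> q), 0
5. ~[](~q -> q), 0
6. p -> ~p, 0
7. ~p, 0
8. [](~q -> q), 1
9. p -> ~p, 1
10. ~q -> q, 1
11. ~p, 1
12. q, 1
13. ~(~q -> q), 2
14. ~q, 2
15. p -> ~p, 2
16. ~p, 2
Accessibility: 0R0, 0R1, 0R2, 1R1, 2R2
Complete open branch: satisfiable in S4, hence also in K, T (this S4-model is also a K-model and a T-model).

K, T, S4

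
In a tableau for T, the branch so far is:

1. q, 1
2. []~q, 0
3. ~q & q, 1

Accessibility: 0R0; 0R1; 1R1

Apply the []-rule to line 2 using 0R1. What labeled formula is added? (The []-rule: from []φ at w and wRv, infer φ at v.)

~q, 1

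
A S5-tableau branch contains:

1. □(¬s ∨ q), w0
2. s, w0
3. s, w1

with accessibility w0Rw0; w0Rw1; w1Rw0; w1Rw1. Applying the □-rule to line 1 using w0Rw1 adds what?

¬s ∨ q, w1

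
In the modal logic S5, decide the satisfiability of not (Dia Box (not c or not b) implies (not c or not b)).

1. not (Dia Box (not c or not b) implies (not c or not b)), 0
2. Dia Box (not c or not b), 0
3. not (not c or not b), 0
4. c, 0
5. b, 0
6. Box (not c or not b), 1
7. not c or not b, 0
8. not c or not b, 1
9. not b, 0
Accessibility: 0R0, 0R1, 1R0, 1R1
Branch closes: b and not b both at 0.
(One branch shown.) All branches close.

Unsatisfiable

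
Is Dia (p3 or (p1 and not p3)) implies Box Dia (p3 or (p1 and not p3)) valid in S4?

Not valid

Tableau for the negation not (Dia (p3 or (p1 and not p3)) implies Box Dia (p3 or (p1 and not p3))):
1. not (Dia (p3 or (p1 and not p3)) implies Box Dia (p3 or (p1 and not p3))), 0
2. Dia (p3 or (p1 and not p3)), 0
3. not Box Dia (p3 or (p1 and not p3)), 0
4. p3 or (p1 and not p3), 1
5. p1 and not p3, 1
6. p1, 1
7. not p3, 1
8. not Dia (p3 or (p1 and not p3)), 2
9. not (p3 or (p1 and not p3)), 2
10. not p3, 2
11. not (p1 and not p3), 2
12. not p1, 2
Accessibility: 0R0, 0R1, 0R2, 1R1, 2R2
The negation has an open branch (countermodel exists).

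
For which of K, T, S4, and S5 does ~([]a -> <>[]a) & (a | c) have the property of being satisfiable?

K

K-tableau for the formula:
1. ~([]a -> <>[]a) & (a | c), 0
2. ~([]a -> <>[]a), 0
3. a | c, 0
4. []a, 0
5. ~<>[]a, 0
6. c, 0
Complete open branch: satisfiable in K.
T-tableau for the formula:
1. ~([]a -> <>[]a) & (a | c), 0
2. ~([]a -> <>[]a), 0
3. a | c, 0
4. []a, 0
5. ~<>[]a, 0
6. a, 0
7. ~[]a, 0
8. c, 0
9. ~a, 1
10. a, 1
Accessibility: 0R0, 0R1, 1R1
Branch closes: a and ~a both at 1.
Every branch closes (one shown): unsatisfiable in T, hence also in S4, S5 (every S4/S5-frame is a T-frame).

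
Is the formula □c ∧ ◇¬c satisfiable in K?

Unsatisfiable (every branch closes)

1. □c ∧ ◇¬c, w0
2. □c, w0
3. ◇¬c, w0
4. ¬c, w1
5. c, w1
Accessibility: w0Rw1
Branch closes: c and ¬c both at w1.
Every branch closes; the branch above is one of them.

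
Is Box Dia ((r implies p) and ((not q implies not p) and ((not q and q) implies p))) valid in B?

Invalid (countermodel exists)

Tableau for the negation not Box Dia ((r implies p) and ((not q implies not p) and ((not q and q) implies p))):
1. not Box Dia ((r implies p) and ((not q implies not p) and ((not q and q) implies p))), w0
2. not Dia ((r implies p) and ((not q implies not p) and ((not q and q) implies p))), w1   [neg-Box-rule on 1: fresh world w1, w0Rw1]
3. not ((r implies p) and ((not q implies not p) and ((not q and q) implies p))), w0   [neg-Dia-rule on 2 via w1Rw0]
4. not ((r implies p) and ((not q implies not p) and ((not q and q) implies p))), w1   [neg-Dia-rule on 2 via w1Rw1]
5. not ((not q implies not p) and ((not q and q) implies p)), w0   [neg-and-rule on 3 (branches; this branch)]
6. not ((not q implies not p) and ((not q and q) implies p)), w1   [neg-and-rule on 4 (branches; this branch)]
7. not (not q implies not p), w0   [neg-and-rule on 5 (branches; this branch)]
8. not q, w0   [neg-implies-rule on 7]
9. p, w0   [neg-implies-rule on 7]
10. not (not q implies not p), w1   [neg-and-rule on 6 (branches; this branch)]
11. not q, w1   [neg-implies-rule on 10]
12. p, w1   [neg-implies-rule on 10]
Accessibility: w0Rw0, w0Rw1, w1Rw0, w1Rw1
The negation has an open branch (countermodel exists).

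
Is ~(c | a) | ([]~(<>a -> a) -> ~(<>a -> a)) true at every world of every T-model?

Tableau for the negation ~(~(c | a) | ([]~(<>a -> a) -> ~(<>a -> a))):
1. ~(~(c | a) | ([]~(<>a -> a) -> ~(<>a -> a))), u
2. c | a, u   [~|-rule on 1]
3. ~([]~(<>a -> a) -> ~(<>a -> a)), u   [~|-rule on 1]
4. []~(<>a -> a), u   [~->-rule on 3]
5. <>a -> a, u   [~->-rule on 3]
6. ~(<>a -> a), u   [[]-rule on 4 via uRu]
7. <>a, u   [~->-rule on 6]
8. ~a, u   [~->-rule on 6]
9. c, u   [|-rule on 2 (branches; this branch)]
10. ~<>a, u   [->-rule on 5 (branches; this branch)]
11. a, v   [<>-rule on 7: fresh world v, uRv]
12. ~(<>a -> a), v   [[]-rule on 4 via uRv]
13. <>a, v   [~->-rule on 12]
14. ~a, v   [~->-rule on 12]
Accessibility: uRu, uRv, vRv
Branch closes: a and ~a both at v.
All branches of the negation close; one closing branch shown above.

Yes, valid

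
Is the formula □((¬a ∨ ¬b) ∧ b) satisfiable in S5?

Satisfiable

1. □((¬a ∨ ¬b) ∧ b), w0
2. (¬a ∨ ¬b) ∧ b, w0
3. ¬a ∨ ¬b, w0
4. b, w0
5. ¬a, w0
Accessibility: w0Rw0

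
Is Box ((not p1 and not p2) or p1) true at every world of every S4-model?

No, not valid

Tableau for the negation not Box ((not p1 and not p2) or p1):
1. not Box ((not p1 and not p2) or p1), w0
2. not ((not p1 and not p2) or p1), w1
3. not (not p1 and not p2), w1
4. not p1, w1
5. p2, w1
Accessibility: w0Rw0, w0Rw1, w1Rw1
The negation has an open branch (countermodel exists).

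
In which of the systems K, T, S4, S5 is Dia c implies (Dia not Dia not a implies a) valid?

S4-tableau for the negation not (Dia c implies (Dia not Dia not a implies a)):
1. not (Dia c implies (Dia not Dia not a implies a)), 0
2. Dia c, 0
3. not (Dia not Dia not a implies a), 0
4. Dia not Dia not a, 0
5. not a, 0
6. c, 1
7. not Dia not a, 2
8. a, 2
Accessibility: 0R0, 0R1, 0R2, 1R1, 2R2
Complete open branch: countermodel on an S4-frame, so not valid in S4, nor in K, T (the same frame is also a K-frame and a T-frame).
S5-tableau for the negation not (Dia c implies (Dia not Dia not a implies a)):
1. not (Dia c implies (Dia not Dia not a implies a)), 0
2. Dia c, 0
3. not (Dia not Dia not a implies a), 0
4. Dia not Dia not a, 0
5. not a, 0
6. c, 1
7. not Dia not a, 2
8. a, 0
Accessibility: 0R0, 0R1, 0R2, 1R0, 1R1, 1R2, 2R0, 2R1, 2R2
Branch closes: a and not a both at 0.
Every branch closes (one shown): valid in S5.

S5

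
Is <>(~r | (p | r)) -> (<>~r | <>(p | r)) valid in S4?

Valid

Tableau for the negation ~(<>(~r | (p | r)) -> (<>~r | <>(p | r))):
1. ~(<>(~r | (p | r)) -> (<>~r | <>(p | r))), 0
2. <>(~r | (p | r)), 0
3. ~(<>~r | <>(p | r)), 0
4. ~<>~r, 0
5. ~<>(p | r), 0
6. r, 0
7. ~(p | r), 0
8. ~p, 0
9. ~r, 0
Accessibility: 0R0
Branch closes: r and ~r both at 0.
Every branch of the negation's tableau closes; the branch above is one of them.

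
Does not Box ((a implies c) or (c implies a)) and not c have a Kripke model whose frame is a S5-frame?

Unsatisfiable (every branch closes)

1. not Box ((a implies c) or (c implies a)) and not c, 0
2. not Box ((a implies c) or (c implies a)), 0
3. not c, 0
4. not ((a implies c) or (c implies a)), 1
5. not (a implies c), 1
6. not (c implies a), 1
7. a, 1
8. not c, 1
9. c, 1
10. not a, 1
Accessibility: 0R0, 0R1, 1R0, 1R1
Branch closes: c and not c both at 1.
Every branch closes; the branch above is one of them.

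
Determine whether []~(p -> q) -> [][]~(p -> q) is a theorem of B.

Tableau for the negation ~([]~(p -> q) -> [][]~(p -> q)):
1. ~([]~(p -> q) -> [][]~(p -> q)), 0
2. []~(p -> q), 0   [~->-rule on 1]
3. ~[][]~(p -> q), 0   [~->-rule on 1]
4. ~(p -> q), 0   [[]-rule on 2 via 0R0]
5. p, 0   [~->-rule on 4]
6. ~q, 0   [~->-rule on 4]
7. ~[]~(p -> q), 1   [~[]-rule on 3: fresh world 1, 0R1]
8. ~(p -> q), 1   [[]-rule on 2 via 0R1]
9. p, 1   [~->-rule on 8]
10. ~q, 1   [~->-rule on 8]
11. p -> q, 2   [~[]-rule on 7: fresh world 2, 1R2]
12. q, 2   [->-rule on 11 (branches; this branch)]
Accessibility: 0R0, 0R1, 1R0, 1R1, 1R2, 2R1, 2R2
The negation has an open branch (countermodel exists).

Not valid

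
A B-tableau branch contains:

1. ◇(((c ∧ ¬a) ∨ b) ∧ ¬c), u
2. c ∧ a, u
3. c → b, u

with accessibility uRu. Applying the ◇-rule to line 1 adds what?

a fresh world v with uRv, and ((c ∧ ¬a) ∨ b) ∧ ¬c at v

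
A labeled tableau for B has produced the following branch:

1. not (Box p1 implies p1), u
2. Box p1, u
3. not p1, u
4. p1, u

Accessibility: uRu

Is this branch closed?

Both p1 and not p1 appear at u.

Yes, closed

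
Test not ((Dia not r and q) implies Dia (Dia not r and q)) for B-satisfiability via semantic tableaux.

No, unsatisfiable

1. not ((Dia not r and q) implies Dia (Dia not r and q)), 0
2. Dia not r and q, 0
3. not Dia (Dia not r and q), 0
4. Dia not r, 0
5. q, 0
6. not (Dia not r and q), 0
7. not Dia not r, 0
8. r, 0
9. not r, 1
10. not (Dia not r and q), 1
11. r, 1
Accessibility: 0R0, 0R1, 1R0, 1R1
Branch closes: r and not r both at 1.
All branches of the tableau close; one closing branch shown above.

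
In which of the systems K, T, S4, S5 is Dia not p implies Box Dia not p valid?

S4-tableau for the negation not (Dia not p implies Box Dia not p):
1. not (Dia not p implies Box Dia not p), 0
2. Dia not p, 0
3. not Box Dia not p, 0
4. not p, 1
5. not Dia not p, 2
6. p, 2
Accessibility: 0R0, 0R1, 0R2, 1R1, 2R2
Complete open branch: countermodel on an S4-frame, so not valid in S4, nor in K, T (the same frame is also a K-frame and a T-frame).
S5-tableau for the negation not (Dia not p implies Box Dia not p):
1. not (Dia not p implies Box Dia not p), 0
2. Dia not p, 0
3. not Box Dia not p, 0
4. not p, 1
5. not Dia not p, 2
6. p, 0
7. p, 1
Accessibility: 0R0, 0R1, 0R2, 1R0, 1R1, 1R2, 2R0, 2R1, 2R2
Branch closes: p and not p both at 1.
Every branch closes (one shown): valid in S5.

S5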